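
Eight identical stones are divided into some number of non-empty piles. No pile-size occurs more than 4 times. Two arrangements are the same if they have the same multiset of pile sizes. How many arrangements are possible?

19

The partitions of 8 that satisfy the conditions:
8
7,1
6,2
6,1,1
5,3
5,2,1
5,1,1,1
4,4
4,3,1
4,2,2
4,2,1,1
4,1,1,1,1
3,3,2
3,3,1,1
3,2,2,1
3,2,1,1,1
2,2,2,2
2,2,2,1,1
2,2,1,1,1,1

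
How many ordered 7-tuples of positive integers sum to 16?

A composition of 16 into 7 positive parts is chosen by placing 6 dividers among the 15 gaps between 16 units: C(15,6) = 5005.

5005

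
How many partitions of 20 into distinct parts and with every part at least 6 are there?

5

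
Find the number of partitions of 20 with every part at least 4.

Listing the qualifying partitions of 20:
20
16,4
15,5
14,6
13,7
12,8
12,4,4
11,9
11,5,4
10,10
10,6,4
10,5,5
9,7,4
9,6,5
8,8,4
8,7,5
8,6,6
8,4,4,4
7,7,6
7,5,4,4
6,6,4,4
6,5,5,4
5,5,5,5
4,4,4,4,4
Counting gives 24.

24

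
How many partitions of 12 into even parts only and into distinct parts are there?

4

Listing the qualifying partitions of 12:
12
10,2
8,4
6,4,2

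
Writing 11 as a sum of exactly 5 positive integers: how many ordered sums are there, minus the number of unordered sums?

Ordered (compositions into 5 parts): C(10,4) = 210.
Unordered (partitions into 5 parts): 10.
Difference: 210 − 10 = 200.

200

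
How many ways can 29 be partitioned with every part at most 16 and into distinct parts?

186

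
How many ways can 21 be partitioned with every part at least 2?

165

Systematic enumeration (by largest part, then next-largest, …) yields 165.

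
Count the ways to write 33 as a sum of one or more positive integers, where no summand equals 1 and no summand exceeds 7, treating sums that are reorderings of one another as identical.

338

Counting exhaustively, 338 partitions satisfy the conditions.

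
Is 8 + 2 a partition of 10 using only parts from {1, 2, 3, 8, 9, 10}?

The parts sum to 10, and the condition 'each summand belongs to {1, 2, 3, 8, 9, 10}' holds.

Yes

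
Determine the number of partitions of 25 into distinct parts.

Enumerating by decreasing first part gives 142 partitions in all.

142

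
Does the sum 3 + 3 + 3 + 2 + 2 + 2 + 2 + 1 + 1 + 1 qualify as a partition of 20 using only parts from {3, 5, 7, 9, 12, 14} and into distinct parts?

No

The parts sum to 20, and the condition 'each summand belongs to {3, 5, 7, 9, 12, 14}' is violated.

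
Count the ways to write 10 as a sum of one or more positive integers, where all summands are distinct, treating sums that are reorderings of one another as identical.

10

The partitions of 10 that satisfy the conditions:
10
1+9
2+8
3+7
1+2+7
4+6
1+3+6
1+4+5
2+3+5
1+2+3+4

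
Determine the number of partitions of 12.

77

A full systematic count gives 77.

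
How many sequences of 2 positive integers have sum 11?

10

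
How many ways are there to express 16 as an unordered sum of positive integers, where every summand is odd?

32

There are too many to list fully; the first 12 (by largest part) are:
15,1
13,3
13,1,1,1
11,5
11,3,1,1
11,1,1,1,1,1
9,7
9,5,1,1
9,3,3,1
9,3,1,1,1,1
9,1,1,1,1,1,1,1
7,7,1,1
…and 20 more, for 32 total.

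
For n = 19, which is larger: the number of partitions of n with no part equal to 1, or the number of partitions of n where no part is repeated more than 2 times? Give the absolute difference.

58

Partitions of 19 with no part equal to 1: 105.
Partitions of 19 where no part is repeated more than 2 times: 163.
|105 − 163| = 58.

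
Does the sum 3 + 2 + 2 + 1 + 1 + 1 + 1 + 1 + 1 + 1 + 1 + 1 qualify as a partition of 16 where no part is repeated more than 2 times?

No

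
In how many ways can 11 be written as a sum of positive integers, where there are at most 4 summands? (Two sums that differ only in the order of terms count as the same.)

27

A partial list (first 12 by largest part):
11
1+10
2+9
1+1+9
3+8
1+2+8
1+1+1+8
4+7
1+3+7
2+2+7
1+1+2+7
5+6
…and 15 more, for 27 total.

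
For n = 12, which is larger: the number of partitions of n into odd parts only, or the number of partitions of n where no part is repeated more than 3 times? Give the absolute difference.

35

Partitions of 12 into odd parts only: 15.
Partitions of 12 where no part is repeated more than 3 times: 50.
|15 − 50| = 35.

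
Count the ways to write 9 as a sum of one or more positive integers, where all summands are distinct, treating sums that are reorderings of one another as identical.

8

The partitions of 9 that satisfy the conditions:
9
1,8
2,7
3,6
1,2,6
4,5
1,3,5
2,3,4
Counting gives 8.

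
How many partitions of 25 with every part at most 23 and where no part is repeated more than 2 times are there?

511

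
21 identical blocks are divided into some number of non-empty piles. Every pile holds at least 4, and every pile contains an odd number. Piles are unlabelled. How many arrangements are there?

4

Listing the qualifying partitions of 21:
21
11, 5, 5
9, 7, 5
7, 7, 7
Counting gives 4.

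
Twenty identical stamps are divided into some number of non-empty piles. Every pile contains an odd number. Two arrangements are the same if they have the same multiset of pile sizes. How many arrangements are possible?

64

A partial list (first 12 by largest part):
19, 1
17, 3
17, 1, 1, 1
15, 5
15, 3, 1, 1
15, 1, 1, 1, 1, 1
13, 7
13, 5, 1, 1
13, 3, 3, 1
13, 3, 1, 1, 1, 1
13, 1, 1, 1, 1, 1, 1, 1
11, 9
…and 52 more, for 64 total.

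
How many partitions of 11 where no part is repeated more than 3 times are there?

38

A partial list (first 12 by largest part):
11
10,1
9,2
9,1,1
8,3
8,2,1
8,1,1,1
7,4
7,3,1
7,2,2
7,2,1,1
6,5
…and 26 more, for 38 total.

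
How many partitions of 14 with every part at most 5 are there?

70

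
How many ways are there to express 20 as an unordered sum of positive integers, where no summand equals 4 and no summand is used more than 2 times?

Counting exhaustively, 122 partitions satisfy the conditions.

122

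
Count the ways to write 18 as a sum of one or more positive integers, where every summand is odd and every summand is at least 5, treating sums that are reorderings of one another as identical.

The partitions of 18 that satisfy the conditions:
5 + 13
7 + 11
9 + 9
That's 3 in total.

3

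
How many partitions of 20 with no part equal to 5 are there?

Enumerating by decreasing first part gives 451 partitions in all.

451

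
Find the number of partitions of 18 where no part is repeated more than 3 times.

There are 208 such partitions.

208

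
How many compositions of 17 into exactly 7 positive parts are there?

A composition of 17 into 7 positive parts is chosen by placing 6 dividers among the 16 gaps between 17 units: C(16,6) = 8008.

8008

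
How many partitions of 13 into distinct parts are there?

18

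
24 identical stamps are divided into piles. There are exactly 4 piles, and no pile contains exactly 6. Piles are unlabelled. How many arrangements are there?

81

Counting exhaustively, 81 partitions satisfy the conditions.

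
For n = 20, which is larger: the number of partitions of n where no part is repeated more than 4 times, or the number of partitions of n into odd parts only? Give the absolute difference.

345

Partitions of 20 where no part is repeated more than 4 times: 409.
Partitions of 20 into odd parts only: 64.
|409 − 64| = 345.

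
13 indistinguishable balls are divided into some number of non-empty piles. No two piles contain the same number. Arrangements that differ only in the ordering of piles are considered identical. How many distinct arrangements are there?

18

Listing the qualifying partitions of 13:
13
12, 1
11, 2
10, 3
10, 2, 1
9, 4
9, 3, 1
8, 5
8, 4, 1
8, 3, 2
7, 6
7, 5, 1
7, 4, 2
7, 3, 2, 1
6, 5, 2
6, 4, 3
6, 4, 2, 1
5, 4, 3, 1
Counting gives 18.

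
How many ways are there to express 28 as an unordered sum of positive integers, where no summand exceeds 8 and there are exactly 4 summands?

5

Listing the qualifying partitions of 28:
4+8+8+8
5+7+8+8
6+6+8+8
6+7+7+8
7+7+7+7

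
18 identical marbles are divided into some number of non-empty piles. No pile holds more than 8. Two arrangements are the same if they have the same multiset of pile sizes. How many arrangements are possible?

288

Counting exhaustively, 288 partitions satisfy the conditions.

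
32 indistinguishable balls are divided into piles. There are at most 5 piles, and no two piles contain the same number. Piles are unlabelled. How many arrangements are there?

Counting exhaustively, 341 partitions satisfy the conditions.

341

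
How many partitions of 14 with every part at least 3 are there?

13

Listing the qualifying partitions of 14:
14
11 + 3
10 + 4
9 + 5
8 + 6
8 + 3 + 3
7 + 7
7 + 4 + 3
6 + 5 + 3
6 + 4 + 4
5 + 5 + 4
5 + 3 + 3 + 3
4 + 4 + 3 + 3
That's 13 in total.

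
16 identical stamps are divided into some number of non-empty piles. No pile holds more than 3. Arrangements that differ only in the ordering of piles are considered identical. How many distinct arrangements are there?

30

A partial list (first 12 by largest part):
3,3,3,3,3,1
3,3,3,3,2,2
3,3,3,3,2,1,1
3,3,3,3,1,1,1,1
3,3,3,2,2,2,1
3,3,3,2,2,1,1,1
3,3,3,2,1,1,1,1,1
3,3,3,1,1,1,1,1,1,1
3,3,2,2,2,2,2
3,3,2,2,2,2,1,1
3,3,2,2,2,1,1,1,1
3,3,2,2,1,1,1,1,1,1
…and 18 more, for 30 total.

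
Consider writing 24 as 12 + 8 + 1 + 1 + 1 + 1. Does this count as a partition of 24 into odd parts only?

No

The parts sum to 24, and the condition 'every summand is odd' is violated.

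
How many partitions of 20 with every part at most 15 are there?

Counting exhaustively, 615 partitions satisfy the conditions.

615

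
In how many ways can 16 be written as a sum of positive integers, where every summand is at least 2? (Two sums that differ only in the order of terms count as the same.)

55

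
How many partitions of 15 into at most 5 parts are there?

Enumerating by decreasing first part gives 84 partitions in all.

84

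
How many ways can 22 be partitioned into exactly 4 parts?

84

Counting exhaustively, 84 partitions satisfy the conditions.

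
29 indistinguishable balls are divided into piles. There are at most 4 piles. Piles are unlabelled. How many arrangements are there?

270

A full systematic count gives 270.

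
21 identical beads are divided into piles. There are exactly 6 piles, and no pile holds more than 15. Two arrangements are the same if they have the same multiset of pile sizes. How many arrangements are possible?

Systematic enumeration (by largest part, then next-largest, …) yields 109.

109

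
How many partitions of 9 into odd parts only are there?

Enumerating:
9
7,1,1
5,3,1
5,1,1,1,1
3,3,3
3,3,1,1,1
3,1,1,1,1,1,1
1,1,1,1,1,1,1,1,1

8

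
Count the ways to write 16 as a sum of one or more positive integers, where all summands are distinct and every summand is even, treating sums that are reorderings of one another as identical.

6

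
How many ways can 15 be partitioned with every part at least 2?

41

There are too many to list fully; the first 12 (by largest part) are:
15
2, 13
3, 12
4, 11
2, 2, 11
5, 10
2, 3, 10
6, 9
2, 4, 9
3, 3, 9
2, 2, 2, 9
7, 8
…and 29 more, for 41 total.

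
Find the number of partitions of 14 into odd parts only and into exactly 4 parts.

They are:
1,1,1,11
1,1,3,9
1,1,5,7
1,3,3,7
1,3,5,5
3,3,3,5

6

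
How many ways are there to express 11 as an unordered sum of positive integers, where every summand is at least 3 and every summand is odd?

They are:
11
5,3,3
That's 2 in total.

2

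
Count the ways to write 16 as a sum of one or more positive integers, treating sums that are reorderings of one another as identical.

231

There are 231 such partitions.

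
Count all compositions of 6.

32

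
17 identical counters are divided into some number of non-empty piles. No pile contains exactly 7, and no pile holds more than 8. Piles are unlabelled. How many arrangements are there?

Systematic enumeration (by largest part, then next-largest, …) yields 190.

190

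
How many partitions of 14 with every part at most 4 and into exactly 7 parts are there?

8

Listing the qualifying partitions of 14:
4,4,2,1,1,1,1
4,3,3,1,1,1,1
4,3,2,2,1,1,1
4,2,2,2,2,1,1
3,3,3,2,1,1,1
3,3,2,2,2,1,1
3,2,2,2,2,2,1
2,2,2,2,2,2,2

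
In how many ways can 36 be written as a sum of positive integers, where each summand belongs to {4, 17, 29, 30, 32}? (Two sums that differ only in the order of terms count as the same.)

Enumerating:
32+4
4+4+4+4+4+4+4+4+4

2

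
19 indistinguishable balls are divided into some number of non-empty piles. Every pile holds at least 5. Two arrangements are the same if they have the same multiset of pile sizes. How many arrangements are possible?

10

Listing the qualifying partitions of 19:
19
14,5
13,6
12,7
11,8
10,9
9,5,5
8,6,5
7,7,5
7,6,6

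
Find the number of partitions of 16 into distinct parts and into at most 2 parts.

8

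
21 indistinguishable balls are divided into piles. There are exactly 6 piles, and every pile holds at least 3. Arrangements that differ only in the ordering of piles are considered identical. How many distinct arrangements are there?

They are:
3+3+3+3+3+6
3+3+3+3+4+5
3+3+3+4+4+4
That's 3 in total.

3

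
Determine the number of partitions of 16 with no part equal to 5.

A full systematic count gives 175.

175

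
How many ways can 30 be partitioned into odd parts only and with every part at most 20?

277

Counting exhaustively, 277 partitions satisfy the conditions.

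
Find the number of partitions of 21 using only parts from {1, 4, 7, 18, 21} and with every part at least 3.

2

Enumerating:
21
7,7,7
Counting gives 2.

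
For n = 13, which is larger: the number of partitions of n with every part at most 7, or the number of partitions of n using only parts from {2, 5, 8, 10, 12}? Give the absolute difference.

Partitions of 13 with every part at most 7: 82.
Partitions of 13 using only parts from {2, 5, 8, 10, 12}: 2.
|82 − 2| = 80.

80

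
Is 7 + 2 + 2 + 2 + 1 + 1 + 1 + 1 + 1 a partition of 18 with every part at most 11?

The parts sum to 18, and the condition 'no summand exceeds 11' holds.

Yes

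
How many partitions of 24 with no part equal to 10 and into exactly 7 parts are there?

Systematic enumeration (by largest part, then next-largest, …) yields 181.

181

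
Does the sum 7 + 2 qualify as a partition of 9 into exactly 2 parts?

Yes

The parts sum to 9, and the condition 'there are exactly 2 summands' holds.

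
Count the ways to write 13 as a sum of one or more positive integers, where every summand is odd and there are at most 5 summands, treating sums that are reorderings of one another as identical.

They are:
13
11 + 1 + 1
9 + 3 + 1
9 + 1 + 1 + 1 + 1
7 + 5 + 1
7 + 3 + 3
7 + 3 + 1 + 1 + 1
5 + 5 + 3
5 + 5 + 1 + 1 + 1
5 + 3 + 3 + 1 + 1
3 + 3 + 3 + 3 + 1
That's 11 in total.

11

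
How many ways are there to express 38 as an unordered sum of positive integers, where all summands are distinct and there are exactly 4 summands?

There are 249 such partitions.

249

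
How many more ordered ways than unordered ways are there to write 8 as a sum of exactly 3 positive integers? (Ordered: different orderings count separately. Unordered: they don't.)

Ordered (compositions into 3 parts): C(7,2) = 21.
Unordered (partitions into 3 parts): 5.
Difference: 21 − 5 = 16.

16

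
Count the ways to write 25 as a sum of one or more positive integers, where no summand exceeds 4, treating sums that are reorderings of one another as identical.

185

Counting exhaustively, 185 partitions satisfy the conditions.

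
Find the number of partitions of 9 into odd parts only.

Listing the qualifying partitions of 9:
9
7,1,1
5,3,1
5,1,1,1,1
3,3,3
3,3,1,1,1
3,1,1,1,1,1,1
1,1,1,1,1,1,1,1,1
That's 8 in total.

8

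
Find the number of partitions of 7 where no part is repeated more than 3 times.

Listing the qualifying partitions of 7:
7
6,1
5,2
5,1,1
4,3
4,2,1
4,1,1,1
3,3,1
3,2,2
3,2,1,1
2,2,2,1
2,2,1,1,1
Counting gives 12.

12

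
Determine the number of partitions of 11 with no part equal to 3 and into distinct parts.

8

The partitions of 11 that satisfy the conditions:
11
1,10
2,9
1,2,8
4,7
5,6
1,4,6
2,4,5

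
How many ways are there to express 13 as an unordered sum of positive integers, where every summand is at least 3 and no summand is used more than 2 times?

Listing the qualifying partitions of 13:
13
10, 3
9, 4
8, 5
7, 6
7, 3, 3
6, 4, 3
5, 5, 3
5, 4, 4

9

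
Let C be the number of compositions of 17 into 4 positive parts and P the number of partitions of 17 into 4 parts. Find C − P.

521

Compositions: C(16,3) = 560.
Unordered (partitions into 4 parts): 39.
Difference: 560 − 39 = 521.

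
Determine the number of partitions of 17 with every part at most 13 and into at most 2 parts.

5

They are:
13 + 4
12 + 5
11 + 6
10 + 7
9 + 8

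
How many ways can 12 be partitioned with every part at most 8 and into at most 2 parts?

3

Listing the qualifying partitions of 12:
8+4
7+5
6+6
Counting gives 3.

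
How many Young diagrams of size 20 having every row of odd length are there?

There are too many to list fully; the first 12 (by largest part) are:
19,1
17,3
17,1,1,1
15,5
15,3,1,1
15,1,1,1,1,1
13,7
13,5,1,1
13,3,3,1
13,3,1,1,1,1
13,1,1,1,1,1,1,1
11,9
…and 52 more, for 64 total.

64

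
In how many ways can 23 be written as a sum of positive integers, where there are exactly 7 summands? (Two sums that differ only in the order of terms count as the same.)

Systematic enumeration (by largest part, then next-largest, …) yields 164.

164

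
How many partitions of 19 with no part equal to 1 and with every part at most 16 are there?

103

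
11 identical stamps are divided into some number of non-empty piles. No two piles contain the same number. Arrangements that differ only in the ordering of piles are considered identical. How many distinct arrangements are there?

12

The partitions of 11 that satisfy the conditions:
11
1+10
2+9
3+8
1+2+8
4+7
1+3+7
5+6
1+4+6
2+3+6
2+4+5
1+2+3+5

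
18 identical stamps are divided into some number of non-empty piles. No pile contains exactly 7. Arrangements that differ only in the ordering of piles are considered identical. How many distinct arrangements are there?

329

Direct enumeration gives 329 partitions.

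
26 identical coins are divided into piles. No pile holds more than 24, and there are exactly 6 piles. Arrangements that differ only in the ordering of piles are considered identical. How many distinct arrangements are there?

A full systematic count gives 282.

282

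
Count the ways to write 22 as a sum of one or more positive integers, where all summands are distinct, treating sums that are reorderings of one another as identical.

There are 89 such partitions.

89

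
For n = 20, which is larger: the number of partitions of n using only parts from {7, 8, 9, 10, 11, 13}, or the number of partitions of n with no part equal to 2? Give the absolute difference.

239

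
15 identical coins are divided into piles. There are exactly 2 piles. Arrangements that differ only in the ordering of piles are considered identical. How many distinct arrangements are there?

7

Listing the qualifying partitions of 15:
14,1
13,2
12,3
11,4
10,5
9,6
8,7
Counting gives 7.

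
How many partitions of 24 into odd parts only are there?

Direct enumeration gives 122 partitions.

122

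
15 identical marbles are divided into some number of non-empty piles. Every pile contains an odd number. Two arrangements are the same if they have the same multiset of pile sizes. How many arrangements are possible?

27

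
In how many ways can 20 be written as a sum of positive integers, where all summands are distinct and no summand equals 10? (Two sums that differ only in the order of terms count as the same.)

55

There are too many to list fully; the first 12 (by largest part) are:
20
1+19
2+18
3+17
1+2+17
4+16
1+3+16
5+15
1+4+15
2+3+15
6+14
1+5+14
…and 43 more, for 55 total.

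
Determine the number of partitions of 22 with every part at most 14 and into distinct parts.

70

A partial list (first 12 by largest part):
14 + 8
14 + 7 + 1
14 + 6 + 2
14 + 5 + 3
14 + 5 + 2 + 1
14 + 4 + 3 + 1
13 + 9
13 + 8 + 1
13 + 7 + 2
13 + 6 + 3
13 + 6 + 2 + 1
13 + 5 + 4
…and 58 more, for 70 total.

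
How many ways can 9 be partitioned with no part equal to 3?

19

Listing the qualifying partitions of 9:
9
8 + 1
7 + 2
7 + 1 + 1
6 + 2 + 1
6 + 1 + 1 + 1
5 + 4
5 + 2 + 2
5 + 2 + 1 + 1
5 + 1 + 1 + 1 + 1
4 + 4 + 1
4 + 2 + 2 + 1
4 + 2 + 1 + 1 + 1
4 + 1 + 1 + 1 + 1 + 1
2 + 2 + 2 + 2 + 1
2 + 2 + 2 + 1 + 1 + 1
2 + 2 + 1 + 1 + 1 + 1 + 1
2 + 1 + 1 + 1 + 1 + 1 + 1 + 1
1 + 1 + 1 + 1 + 1 + 1 + 1 + 1 + 1
Counting gives 19.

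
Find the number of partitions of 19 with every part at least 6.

6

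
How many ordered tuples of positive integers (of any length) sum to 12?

The number of compositions of n is 2^(n−1); here 2^11 = 2048.

2048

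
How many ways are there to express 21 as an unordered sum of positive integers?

792

There are 792 such partitions.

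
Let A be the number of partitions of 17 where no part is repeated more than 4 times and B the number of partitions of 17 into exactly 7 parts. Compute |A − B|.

Partitions of 17 where no part is repeated more than 4 times: 205.
Partitions of 17 into exactly 7 parts: 38.
|205 − 38| = 167.

167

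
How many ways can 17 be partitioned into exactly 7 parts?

38

A partial list (first 12 by largest part):
11+1+1+1+1+1+1
10+2+1+1+1+1+1
9+3+1+1+1+1+1
9+2+2+1+1+1+1
8+4+1+1+1+1+1
8+3+2+1+1+1+1
8+2+2+2+1+1+1
7+5+1+1+1+1+1
7+4+2+1+1+1+1
7+3+3+1+1+1+1
7+3+2+2+1+1+1
7+2+2+2+2+1+1
…and 26 more, for 38 total.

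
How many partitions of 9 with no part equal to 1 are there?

The partitions of 9 that satisfy the conditions:
9
2,7
3,6
4,5
2,2,5
2,3,4
3,3,3
2,2,2,3

8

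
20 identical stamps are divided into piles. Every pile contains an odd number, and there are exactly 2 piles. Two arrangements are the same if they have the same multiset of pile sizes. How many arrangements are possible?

5

The partitions of 20 that satisfy the conditions:
1, 19
3, 17
5, 15
7, 13
9, 11
Counting gives 5.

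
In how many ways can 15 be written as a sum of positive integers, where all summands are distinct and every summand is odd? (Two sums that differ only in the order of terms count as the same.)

4

Enumerating:
15
11 + 3 + 1
9 + 5 + 1
7 + 5 + 3
That's 4 in total.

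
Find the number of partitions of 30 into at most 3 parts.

91

There are 91 such partitions.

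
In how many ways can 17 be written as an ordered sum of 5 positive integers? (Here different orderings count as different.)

1820

Place 4 bars in the 16 internal gaps of a row of 17 dots: C(16,4) = 1820.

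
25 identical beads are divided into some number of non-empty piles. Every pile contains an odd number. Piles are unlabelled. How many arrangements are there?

142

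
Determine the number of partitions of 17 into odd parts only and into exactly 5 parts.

They are:
13 + 1 + 1 + 1 + 1
11 + 3 + 1 + 1 + 1
9 + 5 + 1 + 1 + 1
9 + 3 + 3 + 1 + 1
7 + 7 + 1 + 1 + 1
7 + 5 + 3 + 1 + 1
7 + 3 + 3 + 3 + 1
5 + 5 + 5 + 1 + 1
5 + 5 + 3 + 3 + 1
5 + 3 + 3 + 3 + 3

10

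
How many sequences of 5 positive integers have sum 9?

Equivalently, choose which 4 of the 8 gaps become plus signs: C(8,4) = 70.

70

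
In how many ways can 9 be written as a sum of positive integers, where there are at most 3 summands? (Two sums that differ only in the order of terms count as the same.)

The partitions of 9 that satisfy the conditions:
9
8, 1
7, 2
7, 1, 1
6, 3
6, 2, 1
5, 4
5, 3, 1
5, 2, 2
4, 4, 1
4, 3, 2
3, 3, 3
Counting gives 12.

12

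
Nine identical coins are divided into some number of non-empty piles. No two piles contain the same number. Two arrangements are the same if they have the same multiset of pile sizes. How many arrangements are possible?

Listing the qualifying partitions of 9:
9
8+1
7+2
6+3
6+2+1
5+4
5+3+1
4+3+2

8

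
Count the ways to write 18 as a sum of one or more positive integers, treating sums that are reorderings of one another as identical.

Direct enumeration gives 385 partitions.

385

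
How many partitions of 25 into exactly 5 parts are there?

A full systematic count gives 192.

192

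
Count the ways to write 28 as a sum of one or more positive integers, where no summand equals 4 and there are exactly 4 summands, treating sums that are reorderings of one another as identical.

Systematic enumeration (by largest part, then next-largest, …) yields 121.

121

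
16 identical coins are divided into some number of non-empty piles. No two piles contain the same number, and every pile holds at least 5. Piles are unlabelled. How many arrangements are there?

They are:
16
5, 11
6, 10
7, 9
That's 4 in total.

4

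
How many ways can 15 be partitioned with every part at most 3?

27

A partial list (first 12 by largest part):
3 + 3 + 3 + 3 + 3
3 + 3 + 3 + 3 + 2 + 1
3 + 3 + 3 + 3 + 1 + 1 + 1
3 + 3 + 3 + 2 + 2 + 2
3 + 3 + 3 + 2 + 2 + 1 + 1
3 + 3 + 3 + 2 + 1 + 1 + 1 + 1
3 + 3 + 3 + 1 + 1 + 1 + 1 + 1 + 1
3 + 3 + 2 + 2 + 2 + 2 + 1
3 + 3 + 2 + 2 + 2 + 1 + 1 + 1
3 + 3 + 2 + 2 + 1 + 1 + 1 + 1 + 1
3 + 3 + 2 + 1 + 1 + 1 + 1 + 1 + 1 + 1
3 + 3 + 1 + 1 + 1 + 1 + 1 + 1 + 1 + 1 + 1
…and 15 more, for 27 total.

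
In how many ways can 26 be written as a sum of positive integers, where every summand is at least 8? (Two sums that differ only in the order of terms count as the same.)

The partitions of 26 that satisfy the conditions:
26
18,8
17,9
16,10
15,11
14,12
13,13
10,8,8
9,9,8
Counting gives 9.

9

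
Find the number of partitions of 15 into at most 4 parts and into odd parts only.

8

They are:
15
13, 1, 1
11, 3, 1
9, 5, 1
9, 3, 3
7, 7, 1
7, 5, 3
5, 5, 5
That's 8 in total.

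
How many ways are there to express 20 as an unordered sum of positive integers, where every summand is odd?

64

A partial list (first 12 by largest part):
19 + 1
17 + 3
17 + 1 + 1 + 1
15 + 5
15 + 3 + 1 + 1
15 + 1 + 1 + 1 + 1 + 1
13 + 7
13 + 5 + 1 + 1
13 + 3 + 3 + 1
13 + 3 + 1 + 1 + 1 + 1
13 + 1 + 1 + 1 + 1 + 1 + 1 + 1
11 + 9
…and 52 more, for 64 total.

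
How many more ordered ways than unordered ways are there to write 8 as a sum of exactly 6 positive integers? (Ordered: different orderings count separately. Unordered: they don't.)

19

Compositions: C(7,5) = 21.
Unordered (partitions into 6 parts): 2.
Difference: 21 − 2 = 19.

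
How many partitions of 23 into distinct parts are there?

There are 104 such partitions.

104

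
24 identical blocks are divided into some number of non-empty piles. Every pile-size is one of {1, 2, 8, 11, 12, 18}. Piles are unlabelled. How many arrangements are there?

56

There are too many to list fully; the first 12 (by largest part) are:
18,2,2,2
18,2,2,1,1
18,2,1,1,1,1
18,1,1,1,1,1,1
12,12
12,11,1
12,8,2,2
12,8,2,1,1
12,8,1,1,1,1
12,2,2,2,2,2,2
12,2,2,2,2,2,1,1
12,2,2,2,2,1,1,1,1
…and 44 more, for 56 total.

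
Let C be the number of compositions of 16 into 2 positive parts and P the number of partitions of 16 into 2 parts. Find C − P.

Compositions: C(15,1) = 15.
Unordered (partitions into 2 parts): 8.
Difference: 15 − 8 = 7.

7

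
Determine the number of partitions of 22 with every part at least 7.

7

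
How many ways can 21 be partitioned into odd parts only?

A full systematic count gives 76.

76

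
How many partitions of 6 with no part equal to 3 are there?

8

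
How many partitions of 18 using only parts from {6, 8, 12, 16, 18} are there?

Listing the qualifying partitions of 18:
18
12,6
6,6,6
That's 3 in total.

3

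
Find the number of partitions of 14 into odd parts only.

Listing the qualifying partitions of 14:
1+13
3+11
1+1+1+11
5+9
1+1+3+9
1+1+1+1+1+9
7+7
1+1+5+7
1+3+3+7
1+1+1+1+3+7
1+1+1+1+1+1+1+7
1+3+5+5
1+1+1+1+5+5
3+3+3+5
1+1+1+3+3+5
1+1+1+1+1+1+3+5
1+1+1+1+1+1+1+1+1+5
1+1+3+3+3+3
1+1+1+1+1+3+3+3
1+1+1+1+1+1+1+1+3+3
1+1+1+1+1+1+1+1+1+1+1+3
1+1+1+1+1+1+1+1+1+1+1+1+1+1
Counting gives 22.

22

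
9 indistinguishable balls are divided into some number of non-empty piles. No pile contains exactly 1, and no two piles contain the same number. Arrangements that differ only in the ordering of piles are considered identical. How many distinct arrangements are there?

5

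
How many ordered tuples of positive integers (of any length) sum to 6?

32

There are 5 gaps and each independently is a cut or not, giving 2^5 = 32.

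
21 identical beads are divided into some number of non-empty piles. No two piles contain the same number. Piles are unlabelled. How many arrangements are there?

76

Direct enumeration gives 76 partitions.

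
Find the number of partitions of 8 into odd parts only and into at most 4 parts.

4

Enumerating:
7, 1
5, 3
5, 1, 1, 1
3, 3, 1, 1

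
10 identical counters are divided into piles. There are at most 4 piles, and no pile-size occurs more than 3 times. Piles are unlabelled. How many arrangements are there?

23

Listing the qualifying partitions of 10:
10
9 + 1
8 + 2
8 + 1 + 1
7 + 3
7 + 2 + 1
7 + 1 + 1 + 1
6 + 4
6 + 3 + 1
6 + 2 + 2
6 + 2 + 1 + 1
5 + 5
5 + 4 + 1
5 + 3 + 2
5 + 3 + 1 + 1
5 + 2 + 2 + 1
4 + 4 + 2
4 + 4 + 1 + 1
4 + 3 + 3
4 + 3 + 2 + 1
4 + 2 + 2 + 2
3 + 3 + 3 + 1
3 + 3 + 2 + 2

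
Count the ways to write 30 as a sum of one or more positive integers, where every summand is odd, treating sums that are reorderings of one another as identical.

There are 296 such partitions.

296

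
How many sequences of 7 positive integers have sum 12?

A composition of 12 into 7 positive parts is chosen by placing 6 dividers among the 11 gaps between 12 units: C(11,6) = 462.

462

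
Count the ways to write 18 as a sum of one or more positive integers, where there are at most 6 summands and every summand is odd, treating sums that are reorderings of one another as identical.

27

A partial list (first 12 by largest part):
17+1
15+3
15+1+1+1
13+5
13+3+1+1
13+1+1+1+1+1
11+7
11+5+1+1
11+3+3+1
11+3+1+1+1+1
9+9
9+7+1+1
…and 15 more, for 27 total.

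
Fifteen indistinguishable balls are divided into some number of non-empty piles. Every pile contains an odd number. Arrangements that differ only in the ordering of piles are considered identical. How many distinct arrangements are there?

27

There are too many to list fully; the first 12 (by largest part) are:
15
1+1+13
1+3+11
1+1+1+1+11
1+5+9
3+3+9
1+1+1+3+9
1+1+1+1+1+1+9
1+7+7
3+5+7
1+1+1+5+7
1+1+3+3+7
…and 15 more, for 27 total.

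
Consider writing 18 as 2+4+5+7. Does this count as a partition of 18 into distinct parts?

The parts sum to 18, and the condition 'all summands are distinct' holds.

Yes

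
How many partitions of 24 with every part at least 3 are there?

110

Direct enumeration gives 110 partitions.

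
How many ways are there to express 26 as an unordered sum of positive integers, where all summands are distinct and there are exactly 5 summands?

37

There are too many to list fully; the first 12 (by largest part) are:
16, 4, 3, 2, 1
15, 5, 3, 2, 1
14, 6, 3, 2, 1
14, 5, 4, 2, 1
13, 7, 3, 2, 1
13, 6, 4, 2, 1
13, 5, 4, 3, 1
12, 8, 3, 2, 1
12, 7, 4, 2, 1
12, 6, 5, 2, 1
12, 6, 4, 3, 1
12, 5, 4, 3, 2
…and 25 more, for 37 total.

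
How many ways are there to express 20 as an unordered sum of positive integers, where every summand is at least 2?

Systematic enumeration (by largest part, then next-largest, …) yields 137.

137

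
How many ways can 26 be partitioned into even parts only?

101

Systematic enumeration (by largest part, then next-largest, …) yields 101.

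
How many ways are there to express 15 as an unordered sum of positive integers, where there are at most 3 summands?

27

A partial list (first 12 by largest part):
15
14+1
13+2
13+1+1
12+3
12+2+1
11+4
11+3+1
11+2+2
10+5
10+4+1
10+3+2
…and 15 more, for 27 total.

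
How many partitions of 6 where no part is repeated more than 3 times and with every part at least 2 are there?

4

Listing the qualifying partitions of 6:
6
4, 2
3, 3
2, 2, 2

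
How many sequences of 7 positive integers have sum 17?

By stars and bars with positive parts, the count is C(16,6) = 8008.

8008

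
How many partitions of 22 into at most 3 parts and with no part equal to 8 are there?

A partial list (first 12 by largest part):
22
1, 21
2, 20
1, 1, 20
3, 19
1, 2, 19
4, 18
1, 3, 18
2, 2, 18
5, 17
1, 4, 17
2, 3, 17
…and 32 more, for 44 total.

44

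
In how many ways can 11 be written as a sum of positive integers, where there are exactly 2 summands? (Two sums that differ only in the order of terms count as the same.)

5

The partitions of 11 that satisfy the conditions:
10,1
9,2
8,3
7,4
6,5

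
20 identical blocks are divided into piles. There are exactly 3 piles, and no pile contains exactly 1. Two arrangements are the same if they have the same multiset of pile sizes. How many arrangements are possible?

24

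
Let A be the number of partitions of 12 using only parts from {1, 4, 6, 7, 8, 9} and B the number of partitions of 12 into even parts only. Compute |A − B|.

1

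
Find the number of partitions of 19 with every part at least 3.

39

A partial list (first 12 by largest part):
19
3,16
4,15
5,14
6,13
3,3,13
7,12
3,4,12
8,11
3,5,11
4,4,11
9,10
…and 27 more, for 39 total.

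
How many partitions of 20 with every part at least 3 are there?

A partial list (first 12 by largest part):
20
17,3
16,4
15,5
14,6
14,3,3
13,7
13,4,3
12,8
12,5,3
12,4,4
11,9
…and 37 more, for 49 total.

49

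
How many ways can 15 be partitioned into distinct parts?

27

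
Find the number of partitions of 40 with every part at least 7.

96

Systematic enumeration (by largest part, then next-largest, …) yields 96.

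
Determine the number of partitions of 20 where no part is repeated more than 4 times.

Direct enumeration gives 409 partitions.

409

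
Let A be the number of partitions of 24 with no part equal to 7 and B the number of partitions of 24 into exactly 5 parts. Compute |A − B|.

1114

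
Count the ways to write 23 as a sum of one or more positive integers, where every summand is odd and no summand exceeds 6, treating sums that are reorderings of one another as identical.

25

Enumerating:
5+5+5+5+3
5+5+5+5+1+1+1
5+5+5+3+3+1+1
5+5+5+3+1+1+1+1+1
5+5+5+1+1+1+1+1+1+1+1
5+5+3+3+3+3+1
5+5+3+3+3+1+1+1+1
5+5+3+3+1+1+1+1+1+1+1
5+5+3+1+1+1+1+1+1+1+1+1+1
5+5+1+1+1+1+1+1+1+1+1+1+1+1+1
5+3+3+3+3+3+3
5+3+3+3+3+3+1+1+1
5+3+3+3+3+1+1+1+1+1+1
5+3+3+3+1+1+1+1+1+1+1+1+1
5+3+3+1+1+1+1+1+1+1+1+1+1+1+1
5+3+1+1+1+1+1+1+1+1+1+1+1+1+1+1+1
5+1+1+1+1+1+1+1+1+1+1+1+1+1+1+1+1+1+1
3+3+3+3+3+3+3+1+1
3+3+3+3+3+3+1+1+1+1+1
3+3+3+3+3+1+1+1+1+1+1+1+1
3+3+3+3+1+1+1+1+1+1+1+1+1+1+1
3+3+3+1+1+1+1+1+1+1+1+1+1+1+1+1+1
3+3+1+1+1+1+1+1+1+1+1+1+1+1+1+1+1+1+1
3+1+1+1+1+1+1+1+1+1+1+1+1+1+1+1+1+1+1+1+1
1+1+1+1+1+1+1+1+1+1+1+1+1+1+1+1+1+1+1+1+1+1+1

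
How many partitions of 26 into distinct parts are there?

Systematic enumeration (by largest part, then next-largest, …) yields 165.

165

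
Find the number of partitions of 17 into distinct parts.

There are too many to list fully; the first 12 (by largest part) are:
17
16, 1
15, 2
14, 3
14, 2, 1
13, 4
13, 3, 1
12, 5
12, 4, 1
12, 3, 2
11, 6
11, 5, 1
…and 26 more, for 38 total.

38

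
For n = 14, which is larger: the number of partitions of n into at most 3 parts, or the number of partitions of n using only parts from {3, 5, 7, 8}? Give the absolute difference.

21

Partitions of 14 into at most 3 parts: 24.
Partitions of 14 using only parts from {3, 5, 7, 8}: 3.
|24 − 3| = 21.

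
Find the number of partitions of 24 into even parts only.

77

Enumerating by decreasing first part gives 77 partitions in all.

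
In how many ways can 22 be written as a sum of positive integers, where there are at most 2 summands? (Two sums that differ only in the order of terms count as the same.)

Listing the qualifying partitions of 22:
22
21, 1
20, 2
19, 3
18, 4
17, 5
16, 6
15, 7
14, 8
13, 9
12, 10
11, 11
That's 12 in total.

12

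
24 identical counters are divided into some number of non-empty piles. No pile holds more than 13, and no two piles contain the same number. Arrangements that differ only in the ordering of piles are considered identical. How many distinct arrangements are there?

Systematic enumeration (by largest part, then next-largest, …) yields 79.

79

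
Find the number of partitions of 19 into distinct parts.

A partial list (first 12 by largest part):
19
18,1
17,2
16,3
16,2,1
15,4
15,3,1
14,5
14,4,1
14,3,2
13,6
13,5,1
…and 42 more, for 54 total.

54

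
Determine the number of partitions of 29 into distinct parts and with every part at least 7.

Listing the qualifying partitions of 29:
29
22+7
21+8
20+9
19+10
18+11
17+12
16+13
15+14
14+8+7
13+9+7
12+10+7
12+9+8
11+10+8
Counting gives 14.

14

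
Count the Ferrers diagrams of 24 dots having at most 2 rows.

13

Listing the qualifying partitions of 24:
24
23,1
22,2
21,3
20,4
19,5
18,6
17,7
16,8
15,9
14,10
13,11
12,12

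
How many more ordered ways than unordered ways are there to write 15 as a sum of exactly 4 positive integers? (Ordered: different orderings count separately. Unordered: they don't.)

Ordered (compositions into 4 parts): C(14,3) = 364.
Partitions of 15 into exactly 4 parts: 27.
Difference: 364 − 27 = 337.

337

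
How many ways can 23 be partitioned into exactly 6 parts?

163

Direct enumeration gives 163 partitions.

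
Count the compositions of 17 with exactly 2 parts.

16

By stars and bars with positive parts, the count is C(16,1) = 16.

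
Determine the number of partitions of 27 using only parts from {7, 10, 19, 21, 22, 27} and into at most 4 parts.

2

The partitions of 27 that satisfy the conditions:
27
10, 10, 7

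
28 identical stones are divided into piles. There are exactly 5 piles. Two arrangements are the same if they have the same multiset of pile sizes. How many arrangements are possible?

291

Systematic enumeration (by largest part, then next-largest, …) yields 291.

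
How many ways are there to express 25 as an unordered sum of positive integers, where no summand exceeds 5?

377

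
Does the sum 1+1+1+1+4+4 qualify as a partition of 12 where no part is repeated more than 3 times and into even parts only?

The parts sum to 12, and the condition 'no summand is used more than 3 times' is violated.

No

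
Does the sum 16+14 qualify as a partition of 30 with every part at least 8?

Yes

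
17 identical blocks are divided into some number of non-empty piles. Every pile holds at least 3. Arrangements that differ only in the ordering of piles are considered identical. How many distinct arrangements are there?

Listing the qualifying partitions of 17:
17
14,3
13,4
12,5
11,6
11,3,3
10,7
10,4,3
9,8
9,5,3
9,4,4
8,6,3
8,5,4
8,3,3,3
7,7,3
7,6,4
7,5,5
7,4,3,3
6,6,5
6,5,3,3
6,4,4,3
5,5,4,3
5,4,4,4
5,3,3,3,3
4,4,3,3,3

25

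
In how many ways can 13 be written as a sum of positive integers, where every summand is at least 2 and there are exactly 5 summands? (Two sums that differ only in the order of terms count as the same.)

Listing the qualifying partitions of 13:
5 + 2 + 2 + 2 + 2
4 + 3 + 2 + 2 + 2
3 + 3 + 3 + 2 + 2

3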